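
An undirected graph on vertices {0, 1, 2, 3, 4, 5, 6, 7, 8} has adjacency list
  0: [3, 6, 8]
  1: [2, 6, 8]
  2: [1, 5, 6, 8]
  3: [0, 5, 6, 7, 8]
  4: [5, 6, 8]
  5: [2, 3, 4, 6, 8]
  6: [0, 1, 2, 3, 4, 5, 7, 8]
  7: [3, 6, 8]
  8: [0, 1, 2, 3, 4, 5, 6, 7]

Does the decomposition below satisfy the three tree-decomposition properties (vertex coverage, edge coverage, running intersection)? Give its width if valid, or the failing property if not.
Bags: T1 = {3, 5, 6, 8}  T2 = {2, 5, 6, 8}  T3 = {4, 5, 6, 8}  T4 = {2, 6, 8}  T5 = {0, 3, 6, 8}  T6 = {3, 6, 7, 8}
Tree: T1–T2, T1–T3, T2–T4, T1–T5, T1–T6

A tree decomposition must satisfy three properties: every vertex lies in some bag; for every edge, both endpoints lie together in some bag; and for every vertex, the bags containing it form a connected subtree. Here vertex 1 appears in no bag, so the decomposition is invalid.

No — vertex 1 appears in no bag.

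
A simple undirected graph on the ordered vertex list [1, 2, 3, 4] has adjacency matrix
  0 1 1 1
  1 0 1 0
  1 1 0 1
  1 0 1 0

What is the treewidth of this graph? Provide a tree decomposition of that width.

The largest bag has 3 vertices, giving width 2; this decomposition certifies tw(G) ≤ 2. On the other hand G contains the 3-clique {1, 2, 3}. A clique must lie in a single bag of any decomposition, so no decomposition can have width below 2. The upper and lower bounds meet at 2, so that is the treewidth.

Treewidth 2.
One optimal decomposition is:
Bags: B1 = {1, 3, 4}  B2 = {1, 2, 3}
Tree: B1–B2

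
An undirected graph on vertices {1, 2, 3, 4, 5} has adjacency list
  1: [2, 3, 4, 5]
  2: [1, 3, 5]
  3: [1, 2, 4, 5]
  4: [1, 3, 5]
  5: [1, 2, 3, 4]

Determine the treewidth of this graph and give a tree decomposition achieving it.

Treewidth 3.
Bags: B1 = {1, 2, 3, 5}  B2 = {1, 3, 4, 5}
Tree: B1–B2

Every bag has size at most 4, so the width is 4 − 1 = 3 and tw(G) ≤ 3. Conversely, {1, 2, 3, 5} is a clique of size 4, and the vertices of any clique must share a bag in every tree decomposition; so some bag has ≥ 4 vertices and tw(G) ≥ 3. The upper and lower bounds meet at 3, so that is the treewidth.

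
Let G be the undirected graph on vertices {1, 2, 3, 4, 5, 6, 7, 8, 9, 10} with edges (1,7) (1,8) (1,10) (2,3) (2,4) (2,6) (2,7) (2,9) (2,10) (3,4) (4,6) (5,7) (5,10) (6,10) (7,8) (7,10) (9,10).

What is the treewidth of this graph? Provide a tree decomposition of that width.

Every bag has size at most 3, so the width is 3 − 1 = 2 and tw(G) ≤ 2. On the other hand G contains the 3-clique {1, 7, 8}. A clique must lie in a single bag of any decomposition, so no decomposition can have width below 2. Therefore the treewidth is 2.

Treewidth 2.
One optimal decomposition is:
Bags: B1 = {2, 9, 10}  B2 = {2, 7, 10}  B3 = {1, 7, 10}  B4 = {2, 6, 10}  B5 = {2, 4, 6}  B6 = {2, 3, 4}  B7 = {5, 7, 10}  B8 = {1, 7, 8}
Tree: B1–B2, B2–B3, B1–B4, B4–B5, B5–B6, B3–B7, B3–B8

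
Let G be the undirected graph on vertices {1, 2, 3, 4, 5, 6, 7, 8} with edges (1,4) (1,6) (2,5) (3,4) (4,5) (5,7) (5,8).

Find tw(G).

1

A width-1 tree decomposition is:
Bags: B1 = {5, 7}  B2 = {5, 8}  B3 = {2, 5}  B4 = {4, 5}  B5 = {1, 4}  B6 = {3, 4}  B7 = {1, 6}
Tree: B1–B2, B2–B3, B2–B4, B4–B5, B4–B6, B5–B7
The largest bag has 2 vertices, giving width 1; this decomposition certifies tw(G) ≤ 1. Any graph with an edge has treewidth ≥ 1, and G has the edge 5–7. Therefore the treewidth is 1.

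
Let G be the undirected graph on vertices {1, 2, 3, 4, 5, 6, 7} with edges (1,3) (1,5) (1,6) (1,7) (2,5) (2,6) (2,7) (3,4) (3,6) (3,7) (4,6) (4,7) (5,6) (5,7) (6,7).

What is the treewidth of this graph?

3

A width-3 tree decomposition is:
Bags: B1 = {3, 4, 6, 7}  B2 = {1, 3, 6, 7}  B3 = {1, 5, 6, 7}  B4 = {2, 5, 6, 7}
Tree: B1–B2, B2–B3, B3–B4
Each bag holds 4 vertices, so the decomposition has width 3, which upper-bounds the treewidth. Conversely, {1, 3, 6, 7} is a clique of size 4, and the vertices of any clique must share a bag in every tree decomposition; so some bag has ≥ 4 vertices and tw(G) ≥ 3. Therefore the treewidth is 3.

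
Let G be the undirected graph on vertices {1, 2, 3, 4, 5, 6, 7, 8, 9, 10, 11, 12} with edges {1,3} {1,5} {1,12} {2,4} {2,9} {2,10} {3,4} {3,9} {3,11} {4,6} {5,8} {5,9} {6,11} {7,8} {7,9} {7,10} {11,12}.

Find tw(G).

A width-3 tree decomposition is:
Bags: B1 = {2, 7, 8, 10}  B2 = {2, 7, 8, 9}  B3 = {2, 5, 8, 9}  B4 = {2, 4, 5, 9}  B5 = {3, 4, 5, 9}  B6 = {1, 3, 4, 5}  B7 = {1, 3, 4, 6}  B8 = {1, 3, 6, 11}  B9 = {1, 6, 11, 12}
Tree: B1–B2, B2–B3, B3–B4, B4–B5, B5–B6, B6–B7, B7–B8, B8–B9
Every bag has size at most 4, so the width is 4 − 1 = 3 and tw(G) ≤ 3. For the lower bound: the 4 vertex sets {7,8,10}, {2}, {9}, {1,3,4,5} are disjoint, each induces a connected subgraph, and every pair is joined by at least one edge of G. Contracting each set to a single vertex therefore yields K_{4} as a minor, and since treewidth is minor-monotone, tw(G) ≥ tw(K_{4}) = 3. The upper and lower bounds meet at 3, so that is the treewidth.

3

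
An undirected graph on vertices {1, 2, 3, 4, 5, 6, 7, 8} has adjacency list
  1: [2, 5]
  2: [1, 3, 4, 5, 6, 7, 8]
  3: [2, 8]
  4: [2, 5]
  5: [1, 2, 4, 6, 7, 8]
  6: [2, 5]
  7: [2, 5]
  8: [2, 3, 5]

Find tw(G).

2

A width-2 tree decomposition is:
Bags: B1 = {2, 5, 8}  B2 = {2, 3, 8}  B3 = {2, 5, 7}  B4 = {2, 5, 6}  B5 = {1, 2, 5}  B6 = {2, 4, 5}
Tree: B1–B2, B1–B3, B1–B4, B3–B5, B1–B6
Each bag holds 3 vertices, so the decomposition has width 2, which upper-bounds the treewidth. For the lower bound, the 3 vertices {2, 3, 8} are pairwise adjacent, and any tree decomposition puts a clique entirely inside one bag — forcing width ≥ 2. Combining the bounds, tw(G) = 2.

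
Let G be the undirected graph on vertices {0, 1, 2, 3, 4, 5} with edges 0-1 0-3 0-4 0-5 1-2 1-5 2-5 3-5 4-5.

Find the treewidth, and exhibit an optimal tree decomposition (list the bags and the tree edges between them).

Treewidth 2.
One optimal decomposition is:
Bags: B1 = {0, 1, 5}  B2 = {1, 2, 5}  B3 = {0, 3, 5}  B4 = {0, 4, 5}
Tree: B1–B2, B1–B3, B1–B4

Each bag holds 3 vertices, so the decomposition has width 2, which upper-bounds the treewidth. For the lower bound, the 3 vertices {0, 1, 5} are pairwise adjacent, and any tree decomposition puts a clique entirely inside one bag — forcing width ≥ 2. The upper and lower bounds meet at 2, so that is the treewidth.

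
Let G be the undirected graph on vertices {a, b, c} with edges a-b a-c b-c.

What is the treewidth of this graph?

A width-2 tree decomposition is:
Bags: B1 = {a, b, c}
Tree: (single bag)
With just one bag of size 3, the width is 3 − 1 = 2, so tw(G) ≤ 2. Conversely, {a, b, c} is a clique of size 3, and the vertices of any clique must share a bag in every tree decomposition; so some bag has ≥ 3 vertices and tw(G) ≥ 2. The upper and lower bounds meet at 2, so that is the treewidth.

2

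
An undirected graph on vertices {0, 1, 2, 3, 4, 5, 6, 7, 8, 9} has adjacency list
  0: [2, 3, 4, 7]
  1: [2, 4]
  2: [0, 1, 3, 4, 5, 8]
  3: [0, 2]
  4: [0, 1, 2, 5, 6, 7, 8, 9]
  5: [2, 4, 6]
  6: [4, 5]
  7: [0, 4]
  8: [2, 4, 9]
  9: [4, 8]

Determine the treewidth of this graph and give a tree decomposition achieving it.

Treewidth 2.
One such decomposition:
Bags: B1 = {2, 4, 8}  B2 = {0, 2, 4}  B3 = {4, 8, 9}  B4 = {2, 4, 5}  B5 = {4, 5, 6}  B6 = {1, 2, 4}  B7 = {0, 4, 7}  B8 = {0, 2, 3}
Tree: B1–B2, B1–B3, B2–B4, B4–B5, B2–B6, B2–B7, B2–B8

Every bag has size at most 3, so the width is 3 − 1 = 2 and tw(G) ≤ 2. For the lower bound, the 3 vertices {0, 2, 3} are pairwise adjacent, and any tree decomposition puts a clique entirely inside one bag — forcing width ≥ 2. Combining the bounds, tw(G) = 2.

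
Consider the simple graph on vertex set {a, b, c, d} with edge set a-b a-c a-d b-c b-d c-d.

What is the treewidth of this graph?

A width-3 tree decomposition is:
Bags: B1 = {a, b, c, d}
Tree: (single bag)
A single bag containing all 4 vertices is trivially a valid decomposition of width 3. On the other hand G contains the 4-clique {a, b, c, d}. A clique must lie in a single bag of any decomposition, so no decomposition can have width below 3. Therefore the treewidth is 3.

3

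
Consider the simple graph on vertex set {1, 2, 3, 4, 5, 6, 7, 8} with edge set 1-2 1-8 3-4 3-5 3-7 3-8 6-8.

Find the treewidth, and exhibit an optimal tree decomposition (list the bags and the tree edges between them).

Treewidth 1.
Bags: B1 = {1, 2}  B2 = {1, 8}  B3 = {6, 8}  B4 = {3, 8}  B5 = {3, 4}  B6 = {3, 5}  B7 = {3, 7}
Tree: B1–B2, B2–B3, B2–B4, B4–B5, B5–B6, B4–B7

Each bag holds 2 vertices, so the decomposition has width 1, which upper-bounds the treewidth. Any graph with an edge has treewidth ≥ 1, and G has the edge 2–1. The upper and lower bounds meet at 1, so that is the treewidth.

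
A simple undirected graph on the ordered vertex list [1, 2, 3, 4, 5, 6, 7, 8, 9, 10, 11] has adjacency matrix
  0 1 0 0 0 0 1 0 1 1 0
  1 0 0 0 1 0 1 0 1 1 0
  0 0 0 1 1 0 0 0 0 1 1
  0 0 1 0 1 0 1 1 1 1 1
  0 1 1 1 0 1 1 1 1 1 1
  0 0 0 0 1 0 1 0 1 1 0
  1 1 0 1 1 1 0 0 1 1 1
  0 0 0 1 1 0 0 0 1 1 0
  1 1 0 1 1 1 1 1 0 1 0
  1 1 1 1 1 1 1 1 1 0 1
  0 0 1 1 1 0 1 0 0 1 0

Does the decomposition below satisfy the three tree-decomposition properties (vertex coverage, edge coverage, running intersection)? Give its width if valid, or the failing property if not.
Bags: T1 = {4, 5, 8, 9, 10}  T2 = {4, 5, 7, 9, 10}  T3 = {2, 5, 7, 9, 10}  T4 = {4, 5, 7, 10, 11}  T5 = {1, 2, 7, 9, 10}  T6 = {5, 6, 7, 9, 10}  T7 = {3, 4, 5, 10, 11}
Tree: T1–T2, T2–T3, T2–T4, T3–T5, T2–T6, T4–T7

Yes; width 4.

Vertex coverage: the bags together contain {1, 2, 3, 4, 5, 6, 7, 8, 9, 10, 11}, the full vertex set. Edge coverage: each edge of G has both endpoints in at least one bag. Running intersection: for every vertex, the bags containing it form a connected subtree. All three properties hold, so this is a valid tree decomposition of width max|bag| − 1 = 4, and hence tw(G) ≤ 4.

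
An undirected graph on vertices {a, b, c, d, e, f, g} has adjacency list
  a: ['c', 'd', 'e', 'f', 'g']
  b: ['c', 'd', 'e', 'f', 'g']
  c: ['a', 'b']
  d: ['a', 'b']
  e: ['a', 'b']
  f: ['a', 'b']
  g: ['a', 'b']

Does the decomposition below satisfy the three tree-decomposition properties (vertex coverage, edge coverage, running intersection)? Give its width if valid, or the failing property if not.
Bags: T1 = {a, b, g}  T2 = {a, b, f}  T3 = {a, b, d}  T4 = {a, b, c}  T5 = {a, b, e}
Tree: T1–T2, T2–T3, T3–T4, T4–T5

Vertex coverage: the bags together contain {a, b, c, d, e, f, g}, the full vertex set. Edge coverage: each edge of G has both endpoints in at least one bag. Running intersection: for every vertex, the bags containing it form a connected subtree. All three properties hold, so this is a valid tree decomposition of width max|bag| − 1 = 2, and hence tw(G) ≤ 2.

Yes; width 2.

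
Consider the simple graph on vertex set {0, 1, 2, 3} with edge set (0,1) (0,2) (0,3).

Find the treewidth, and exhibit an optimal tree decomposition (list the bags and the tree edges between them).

Treewidth 1.
One such decomposition:
Bags: B1 = {0, 1}  B2 = {0, 3}  B3 = {0, 2}
Tree: B1–B2, B2–B3

Every bag has size at most 2, so the width is 2 − 1 = 1 and tw(G) ≤ 1. Any graph with an edge has treewidth ≥ 1, and G has the edge 0–1. Hence tw(G) = 1 exactly.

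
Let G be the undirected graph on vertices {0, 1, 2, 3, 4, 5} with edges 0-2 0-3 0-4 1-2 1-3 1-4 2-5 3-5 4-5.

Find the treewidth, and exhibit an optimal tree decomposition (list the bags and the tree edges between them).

Every bag has size at most 4, so the width is 4 − 1 = 3 and tw(G) ≤ 3. For the lower bound: the 4 vertex sets {3,5}, {1,2}, {4}, {0} are disjoint, each induces a connected subgraph, and every pair is joined by at least one edge of G. Contracting each set to a single vertex therefore yields K_{4} as a minor, and since treewidth is minor-monotone, tw(G) ≥ tw(K_{4}) = 3. Therefore the treewidth is 3.

Treewidth 3.
One such decomposition:
Bags: B1 = {2, 3, 4, 5}  B2 = {1, 2, 3, 4}  B3 = {0, 2, 3, 4}
Tree: B1–B2, B2–B3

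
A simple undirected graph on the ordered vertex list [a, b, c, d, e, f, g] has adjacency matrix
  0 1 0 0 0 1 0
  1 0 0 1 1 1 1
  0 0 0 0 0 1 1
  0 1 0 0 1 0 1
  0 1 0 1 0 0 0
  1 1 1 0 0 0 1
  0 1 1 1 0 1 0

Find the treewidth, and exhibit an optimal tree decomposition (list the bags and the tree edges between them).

Treewidth 2.
Bags: B1 = {b, d, g}  B2 = {b, f, g}  B3 = {b, d, e}  B4 = {a, b, f}  B5 = {c, f, g}
Tree: B1–B2, B1–B3, B2–B4, B2–B5

The largest bag has 3 vertices, giving width 2; this decomposition certifies tw(G) ≤ 2. On the other hand G contains the 3-clique {c, f, g}. A clique must lie in a single bag of any decomposition, so no decomposition can have width below 2. The upper and lower bounds meet at 2, so that is the treewidth.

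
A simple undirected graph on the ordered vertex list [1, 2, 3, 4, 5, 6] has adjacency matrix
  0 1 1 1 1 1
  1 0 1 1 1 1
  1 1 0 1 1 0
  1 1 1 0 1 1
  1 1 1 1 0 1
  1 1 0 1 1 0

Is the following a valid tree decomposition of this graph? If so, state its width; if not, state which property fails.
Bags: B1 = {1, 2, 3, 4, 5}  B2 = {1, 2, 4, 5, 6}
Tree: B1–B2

Yes; width 4.

Every vertex of G appears in some bag (union = {1, 2, 3, 4, 5, 6}); every edge is covered by a bag; and for each vertex v the set of bags containing v is connected in the bag tree. The decomposition is therefore valid. The largest bag has 5 vertices, so the width is 4.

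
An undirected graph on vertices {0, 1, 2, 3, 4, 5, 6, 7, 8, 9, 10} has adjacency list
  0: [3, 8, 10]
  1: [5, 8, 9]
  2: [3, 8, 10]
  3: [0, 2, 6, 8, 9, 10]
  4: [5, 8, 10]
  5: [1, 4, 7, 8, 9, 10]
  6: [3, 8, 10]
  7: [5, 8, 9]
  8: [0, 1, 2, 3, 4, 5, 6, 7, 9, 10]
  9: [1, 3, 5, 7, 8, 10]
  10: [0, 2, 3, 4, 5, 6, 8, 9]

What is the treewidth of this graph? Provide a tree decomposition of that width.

Treewidth 3.
Bags: B1 = {5, 8, 9, 10}  B2 = {3, 8, 9, 10}  B3 = {5, 7, 8, 9}  B4 = {2, 3, 8, 10}  B5 = {4, 5, 8, 10}  B6 = {0, 3, 8, 10}  B7 = {1, 5, 8, 9}  B8 = {3, 6, 8, 10}
Tree: B1–B2, B1–B3, B2–B4, B1–B5, B2–B6, B3–B7, B6–B8

Each bag holds 4 vertices, so the decomposition has width 3, which upper-bounds the treewidth. Conversely, {1, 5, 8, 9} is a clique of size 4, and the vertices of any clique must share a bag in every tree decomposition; so some bag has ≥ 4 vertices and tw(G) ≥ 3. Therefore the treewidth is 3.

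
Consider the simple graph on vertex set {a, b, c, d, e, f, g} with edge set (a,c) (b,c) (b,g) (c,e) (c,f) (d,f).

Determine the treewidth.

1

A width-1 tree decomposition is:
Bags: B1 = {a, c}  B2 = {b, c}  B3 = {c, f}  B4 = {d, f}  B5 = {b, g}  B6 = {c, e}
Tree: B1–B2, B2–B3, B3–B4, B2–B5, B1–B6
Every bag has size at most 2, so the width is 2 − 1 = 1 and tw(G) ≤ 1. Since G has at least one edge (e.g. a–c), it is not an edgeless graph, so tw(G) ≥ 1. Therefore the treewidth is 1.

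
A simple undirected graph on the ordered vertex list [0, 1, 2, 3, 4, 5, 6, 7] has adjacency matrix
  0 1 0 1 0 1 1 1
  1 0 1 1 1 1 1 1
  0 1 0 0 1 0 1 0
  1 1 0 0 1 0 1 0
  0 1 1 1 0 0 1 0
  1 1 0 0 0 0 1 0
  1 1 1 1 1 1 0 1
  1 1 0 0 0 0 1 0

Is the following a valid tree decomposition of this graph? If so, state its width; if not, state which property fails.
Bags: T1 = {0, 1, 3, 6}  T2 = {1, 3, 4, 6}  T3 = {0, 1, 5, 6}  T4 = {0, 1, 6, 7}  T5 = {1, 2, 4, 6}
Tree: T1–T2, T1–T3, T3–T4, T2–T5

Yes; width 3.

Vertex coverage: the bags together contain {0, 1, 2, 3, 4, 5, 6, 7}, the full vertex set. Edge coverage: each edge of G has both endpoints in at least one bag. Running intersection: for every vertex, the bags containing it form a connected subtree. All three properties hold, so this is a valid tree decomposition of width max|bag| − 1 = 3, and hence tw(G) ≤ 3.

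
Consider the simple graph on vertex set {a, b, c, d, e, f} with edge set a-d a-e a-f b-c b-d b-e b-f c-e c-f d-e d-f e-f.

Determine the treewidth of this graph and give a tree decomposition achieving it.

Treewidth 3.
Bags: B1 = {b, d, e, f}  B2 = {b, c, e, f}  B3 = {a, d, e, f}
Tree: B1–B2, B1–B3

The largest bag has 4 vertices, giving width 3; this decomposition certifies tw(G) ≤ 3. Conversely, {a, d, e, f} is a clique of size 4, and the vertices of any clique must share a bag in every tree decomposition; so some bag has ≥ 4 vertices and tw(G) ≥ 3. Hence tw(G) = 3 exactly.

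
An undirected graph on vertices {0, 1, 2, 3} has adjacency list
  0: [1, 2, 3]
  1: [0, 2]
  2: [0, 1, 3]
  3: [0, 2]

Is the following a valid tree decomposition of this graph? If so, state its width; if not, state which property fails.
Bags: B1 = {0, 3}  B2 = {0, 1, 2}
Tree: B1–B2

A tree decomposition must satisfy three properties: every vertex lies in some bag; for every edge, both endpoints lie together in some bag; and for every vertex, the bags containing it form a connected subtree. Here edge (2,3) lies in no bag, so the decomposition is invalid.

No — edge (2,3) lies in no bag.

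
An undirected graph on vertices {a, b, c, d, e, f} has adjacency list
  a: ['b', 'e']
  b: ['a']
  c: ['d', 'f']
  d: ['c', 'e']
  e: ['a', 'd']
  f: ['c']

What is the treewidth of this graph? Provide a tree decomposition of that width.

The largest bag has 2 vertices, giving width 1; this decomposition certifies tw(G) ≤ 1. G has an edge, so its treewidth is at least 1. Hence tw(G) = 1 exactly.

Treewidth 1.
Bags: B1 = {a, b}  B2 = {a, e}  B3 = {d, e}  B4 = {c, d}  B5 = {c, f}
Tree: B1–B2, B2–B3, B3–B4, B4–B5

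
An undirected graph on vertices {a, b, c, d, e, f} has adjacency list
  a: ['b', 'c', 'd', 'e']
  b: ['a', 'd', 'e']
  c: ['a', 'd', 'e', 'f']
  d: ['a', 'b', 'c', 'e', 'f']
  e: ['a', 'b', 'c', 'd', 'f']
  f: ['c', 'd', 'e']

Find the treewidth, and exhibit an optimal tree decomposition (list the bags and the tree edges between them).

Each bag holds 4 vertices, so the decomposition has width 3, which upper-bounds the treewidth. On the other hand G contains the 4-clique {c, d, e, f}. A clique must lie in a single bag of any decomposition, so no decomposition can have width below 3. Therefore the treewidth is 3.

Treewidth 3.
Bags: B1 = {a, b, d, e}  B2 = {a, c, d, e}  B3 = {c, d, e, f}
Tree: B1–B2, B2–B3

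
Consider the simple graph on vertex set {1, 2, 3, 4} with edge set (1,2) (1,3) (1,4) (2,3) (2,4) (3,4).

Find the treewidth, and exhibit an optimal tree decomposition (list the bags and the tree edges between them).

A single bag containing all 4 vertices is trivially a valid decomposition of width 3. For the lower bound, the 4 vertices {1, 2, 3, 4} are pairwise adjacent, and any tree decomposition puts a clique entirely inside one bag — forcing width ≥ 3. Therefore the treewidth is 3.

Treewidth 3.
One optimal decomposition is:
Bags: B1 = {1, 2, 3, 4}
Tree: (single bag)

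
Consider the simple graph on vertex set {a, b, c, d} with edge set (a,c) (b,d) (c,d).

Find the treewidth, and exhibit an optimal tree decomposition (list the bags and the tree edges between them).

Treewidth 1.
Bags: B1 = {c, d}  B2 = {b, d}  B3 = {a, c}
Tree: B1–B2, B1–B3

Each bag holds 2 vertices, so the decomposition has width 1, which upper-bounds the treewidth. G has an edge, so its treewidth is at least 1. The upper and lower bounds meet at 1, so that is the treewidth.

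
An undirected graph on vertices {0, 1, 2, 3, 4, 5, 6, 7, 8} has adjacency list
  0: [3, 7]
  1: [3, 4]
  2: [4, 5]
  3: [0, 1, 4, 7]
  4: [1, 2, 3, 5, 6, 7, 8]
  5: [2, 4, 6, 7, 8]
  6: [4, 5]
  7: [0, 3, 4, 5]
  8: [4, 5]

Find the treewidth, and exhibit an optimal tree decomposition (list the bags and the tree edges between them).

Each bag holds 3 vertices, so the decomposition has width 2, which upper-bounds the treewidth. On the other hand G contains the 3-clique {0, 3, 7}. A clique must lie in a single bag of any decomposition, so no decomposition can have width below 2. Hence tw(G) = 2 exactly.

Treewidth 2.
One optimal decomposition is:
Bags: B1 = {1, 3, 4}  B2 = {3, 4, 7}  B3 = {4, 5, 7}  B4 = {0, 3, 7}  B5 = {2, 4, 5}  B6 = {4, 5, 6}  B7 = {4, 5, 8}
Tree: B1–B2, B2–B3, B2–B4, B3–B5, B5–B6, B3–B7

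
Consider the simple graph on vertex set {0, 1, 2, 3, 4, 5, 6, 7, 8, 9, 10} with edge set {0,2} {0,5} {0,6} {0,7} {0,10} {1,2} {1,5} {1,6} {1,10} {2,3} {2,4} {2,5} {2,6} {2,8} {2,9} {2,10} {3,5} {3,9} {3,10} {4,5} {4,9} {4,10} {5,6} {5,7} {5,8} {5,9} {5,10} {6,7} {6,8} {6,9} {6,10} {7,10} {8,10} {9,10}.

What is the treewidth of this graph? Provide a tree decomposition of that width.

Every bag has size at most 5, so the width is 5 − 1 = 4 and tw(G) ≤ 4. Conversely, {2, 3, 5, 9, 10} is a clique of size 5, and the vertices of any clique must share a bag in every tree decomposition; so some bag has ≥ 5 vertices and tw(G) ≥ 4. The upper and lower bounds meet at 4, so that is the treewidth.

Treewidth 4.
One such decomposition:
Bags: B1 = {2, 5, 6, 8, 10}  B2 = {2, 5, 6, 9, 10}  B3 = {2, 3, 5, 9, 10}  B4 = {2, 4, 5, 9, 10}  B5 = {0, 2, 5, 6, 10}  B6 = {1, 2, 5, 6, 10}  B7 = {0, 5, 6, 7, 10}
Tree: B1–B2, B2–B3, B3–B4, B2–B5, B2–B6, B5–B7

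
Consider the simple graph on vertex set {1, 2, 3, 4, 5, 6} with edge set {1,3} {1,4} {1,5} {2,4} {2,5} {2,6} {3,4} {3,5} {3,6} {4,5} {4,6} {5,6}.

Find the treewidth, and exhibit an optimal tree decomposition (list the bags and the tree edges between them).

Treewidth 3.
One optimal decomposition is:
Bags: B1 = {2, 4, 5, 6}  B2 = {3, 4, 5, 6}  B3 = {1, 3, 4, 5}
Tree: B1–B2, B2–B3

Each bag holds 4 vertices, so the decomposition has width 3, which upper-bounds the treewidth. On the other hand G contains the 4-clique {2, 4, 5, 6}. A clique must lie in a single bag of any decomposition, so no decomposition can have width below 3. The upper and lower bounds meet at 3, so that is the treewidth.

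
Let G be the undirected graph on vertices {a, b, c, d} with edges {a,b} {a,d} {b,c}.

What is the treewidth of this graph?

1

A width-1 tree decomposition is:
Bags: B1 = {b, c}  B2 = {a, b}  B3 = {a, d}
Tree: B1–B2, B2–B3
Every bag has size at most 2, so the width is 2 − 1 = 1 and tw(G) ≤ 1. Since G has at least one edge (e.g. c–b), it is not an edgeless graph, so tw(G) ≥ 1. Therefore the treewidth is 1.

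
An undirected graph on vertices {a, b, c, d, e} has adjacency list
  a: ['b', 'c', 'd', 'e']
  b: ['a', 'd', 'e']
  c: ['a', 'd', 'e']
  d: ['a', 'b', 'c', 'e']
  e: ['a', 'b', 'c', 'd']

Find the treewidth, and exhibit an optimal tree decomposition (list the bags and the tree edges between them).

Each bag holds 4 vertices, so the decomposition has width 3, which upper-bounds the treewidth. For the lower bound, the 4 vertices {a, c, d, e} are pairwise adjacent, and any tree decomposition puts a clique entirely inside one bag — forcing width ≥ 3. The upper and lower bounds meet at 3, so that is the treewidth.

Treewidth 3.
Bags: B1 = {a, c, d, e}  B2 = {a, b, d, e}
Tree: B1–B2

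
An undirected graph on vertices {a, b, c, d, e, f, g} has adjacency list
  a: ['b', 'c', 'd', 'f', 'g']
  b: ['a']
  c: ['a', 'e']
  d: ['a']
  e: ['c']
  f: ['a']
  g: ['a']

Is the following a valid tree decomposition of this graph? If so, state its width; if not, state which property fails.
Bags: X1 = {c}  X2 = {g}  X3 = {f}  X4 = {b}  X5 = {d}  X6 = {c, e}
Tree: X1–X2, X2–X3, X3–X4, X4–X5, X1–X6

A tree decomposition must satisfy three properties: every vertex lies in some bag; for every edge, both endpoints lie together in some bag; and for every vertex, the bags containing it form a connected subtree. Here vertex a appears in no bag, so the decomposition is invalid.

No — vertex a appears in no bag.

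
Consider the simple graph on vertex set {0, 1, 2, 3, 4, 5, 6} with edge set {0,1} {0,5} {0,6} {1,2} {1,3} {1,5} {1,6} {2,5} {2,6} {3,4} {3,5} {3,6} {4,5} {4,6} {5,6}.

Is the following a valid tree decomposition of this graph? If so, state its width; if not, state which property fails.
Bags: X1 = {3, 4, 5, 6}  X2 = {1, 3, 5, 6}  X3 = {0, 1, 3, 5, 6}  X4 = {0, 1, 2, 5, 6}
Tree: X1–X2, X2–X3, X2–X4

A tree decomposition must satisfy three properties: every vertex lies in some bag; for every edge, both endpoints lie together in some bag; and for every vertex, the bags containing it form a connected subtree. Here bags containing vertex 0 are not connected in the tree, so the decomposition is invalid.

No — bags containing vertex 0 are not connected in the tree.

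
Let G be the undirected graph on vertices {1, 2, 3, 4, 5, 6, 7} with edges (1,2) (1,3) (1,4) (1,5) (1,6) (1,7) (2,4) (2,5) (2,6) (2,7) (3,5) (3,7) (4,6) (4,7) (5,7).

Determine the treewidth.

A width-3 tree decomposition is:
Bags: B1 = {1, 2, 5, 7}  B2 = {1, 2, 4, 7}  B3 = {1, 3, 5, 7}  B4 = {1, 2, 4, 6}
Tree: B1–B2, B1–B3, B2–B4
Every bag has size at most 4, so the width is 4 − 1 = 3 and tw(G) ≤ 3. On the other hand G contains the 4-clique {1, 2, 4, 6}. A clique must lie in a single bag of any decomposition, so no decomposition can have width below 3. Combining the bounds, tw(G) = 3.

3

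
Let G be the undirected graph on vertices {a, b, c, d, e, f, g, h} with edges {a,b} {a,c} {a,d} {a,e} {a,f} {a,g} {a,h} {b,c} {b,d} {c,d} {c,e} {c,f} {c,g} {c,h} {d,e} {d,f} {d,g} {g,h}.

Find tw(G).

A width-3 tree decomposition is:
Bags: B1 = {a, c, d, f}  B2 = {a, c, d, g}  B3 = {a, c, d, e}  B4 = {a, c, g, h}  B5 = {a, b, c, d}
Tree: B1–B2, B1–B3, B2–B4, B2–B5
Every bag has size at most 4, so the width is 4 − 1 = 3 and tw(G) ≤ 3. On the other hand G contains the 4-clique {a, c, d, g}. A clique must lie in a single bag of any decomposition, so no decomposition can have width below 3. Hence tw(G) = 3 exactly.

3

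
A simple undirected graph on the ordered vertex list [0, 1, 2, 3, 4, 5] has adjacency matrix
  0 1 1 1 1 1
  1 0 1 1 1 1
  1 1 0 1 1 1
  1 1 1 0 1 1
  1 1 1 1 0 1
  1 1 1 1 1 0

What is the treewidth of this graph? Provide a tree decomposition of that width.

Treewidth 5.
Bags: B1 = {0, 1, 2, 3, 4, 5}
Tree: (single bag)

With just one bag of size 6, the width is 6 − 1 = 5, so tw(G) ≤ 5. For the lower bound, the 6 vertices {0, 1, 2, 3, 4, 5} are pairwise adjacent, and any tree decomposition puts a clique entirely inside one bag — forcing width ≥ 5. Therefore the treewidth is 5.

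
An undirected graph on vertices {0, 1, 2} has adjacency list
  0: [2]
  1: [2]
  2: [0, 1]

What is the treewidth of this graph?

A width-1 tree decomposition is:
Bags: B1 = {0, 2}  B2 = {1, 2}
Tree: B1–B2
Every bag has size at most 2, so the width is 2 − 1 = 1 and tw(G) ≤ 1. Any graph with an edge has treewidth ≥ 1, and G has the edge 0–2. Hence tw(G) = 1 exactly.

1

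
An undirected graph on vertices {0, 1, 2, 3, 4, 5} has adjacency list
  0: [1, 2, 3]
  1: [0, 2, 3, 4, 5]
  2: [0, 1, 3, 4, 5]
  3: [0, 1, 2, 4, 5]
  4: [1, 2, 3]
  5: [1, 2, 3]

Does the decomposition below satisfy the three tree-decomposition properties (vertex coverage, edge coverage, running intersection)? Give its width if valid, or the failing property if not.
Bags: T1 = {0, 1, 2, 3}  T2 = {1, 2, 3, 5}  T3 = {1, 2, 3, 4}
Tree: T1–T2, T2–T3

Yes; width 3.

Every vertex of G appears in some bag (union = {0, 1, 2, 3, 4, 5}); every edge is covered by a bag; and for each vertex v the set of bags containing v is connected in the bag tree. The decomposition is therefore valid. The largest bag has 4 vertices, so the width is 3.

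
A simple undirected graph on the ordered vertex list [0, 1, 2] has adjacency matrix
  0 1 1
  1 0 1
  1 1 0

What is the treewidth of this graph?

2

A width-2 tree decomposition is:
Bags: B1 = {0, 1, 2}
Tree: (single bag)
A single bag containing all 3 vertices is trivially a valid decomposition of width 2. For the lower bound, the 3 vertices {0, 1, 2} are pairwise adjacent, and any tree decomposition puts a clique entirely inside one bag — forcing width ≥ 2. The upper and lower bounds meet at 2, so that is the treewidth.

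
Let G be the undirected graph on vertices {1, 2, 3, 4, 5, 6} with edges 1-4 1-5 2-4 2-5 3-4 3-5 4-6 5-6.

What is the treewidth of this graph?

A width-2 tree decomposition is:
Bags: B1 = {3, 4, 5}  B2 = {2, 4, 5}  B3 = {1, 4, 5}  B4 = {4, 5, 6}
Tree: B1–B2, B2–B3, B3–B4
Each bag holds 3 vertices, so the decomposition has width 2, which upper-bounds the treewidth. For the lower bound, G contains the cycle 5–3–4–2–5, so G is not a forest; only forests have treewidth ≤ 1, hence tw(G) ≥ 2. The upper and lower bounds meet at 2, so that is the treewidth.

2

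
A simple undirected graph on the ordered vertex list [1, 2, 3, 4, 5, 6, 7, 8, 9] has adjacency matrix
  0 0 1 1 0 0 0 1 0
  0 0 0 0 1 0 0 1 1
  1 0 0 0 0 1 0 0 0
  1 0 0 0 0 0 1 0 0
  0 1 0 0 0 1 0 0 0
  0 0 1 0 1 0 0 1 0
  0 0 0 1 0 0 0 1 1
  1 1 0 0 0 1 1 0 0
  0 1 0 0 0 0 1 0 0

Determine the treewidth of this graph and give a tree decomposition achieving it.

Every bag has size at most 4, so the width is 4 − 1 = 3 and tw(G) ≤ 3. For the lower bound: the 4 vertex sets {1,3,4}, {7}, {8}, {2,5,6,9} are disjoint, each induces a connected subgraph, and every pair is joined by at least one edge of G. Contracting each set to a single vertex therefore yields K_{4} as a minor, and since treewidth is minor-monotone, tw(G) ≥ tw(K_{4}) = 3. The upper and lower bounds meet at 3, so that is the treewidth.

Treewidth 3.
One such decomposition:
Bags: B1 = {1, 3, 4, 7}  B2 = {1, 3, 7, 8}  B3 = {3, 6, 7, 8}  B4 = {6, 7, 8, 9}  B5 = {2, 6, 8, 9}  B6 = {2, 5, 6, 9}
Tree: B1–B2, B2–B3, B3–B4, B4–B5, B5–B6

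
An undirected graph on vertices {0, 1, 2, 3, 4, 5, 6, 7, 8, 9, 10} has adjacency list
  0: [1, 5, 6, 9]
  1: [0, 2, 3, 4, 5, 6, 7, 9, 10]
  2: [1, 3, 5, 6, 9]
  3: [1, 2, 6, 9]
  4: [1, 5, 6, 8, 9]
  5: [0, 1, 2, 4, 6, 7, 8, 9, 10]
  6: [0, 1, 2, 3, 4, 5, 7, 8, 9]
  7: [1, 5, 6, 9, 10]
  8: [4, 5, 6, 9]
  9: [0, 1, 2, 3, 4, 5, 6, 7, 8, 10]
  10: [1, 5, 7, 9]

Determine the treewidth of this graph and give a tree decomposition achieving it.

Every bag has size at most 5, so the width is 5 − 1 = 4 and tw(G) ≤ 4. On the other hand G contains the 5-clique {4, 5, 6, 8, 9}. A clique must lie in a single bag of any decomposition, so no decomposition can have width below 4. Combining the bounds, tw(G) = 4.

Treewidth 4.
One optimal decomposition is:
Bags: B1 = {1, 5, 6, 7, 9}  B2 = {1, 2, 5, 6, 9}  B3 = {1, 5, 7, 9, 10}  B4 = {0, 1, 5, 6, 9}  B5 = {1, 2, 3, 6, 9}  B6 = {1, 4, 5, 6, 9}  B7 = {4, 5, 6, 8, 9}
Tree: B1–B2, B1–B3, B2–B4, B2–B5, B2–B6, B6–B7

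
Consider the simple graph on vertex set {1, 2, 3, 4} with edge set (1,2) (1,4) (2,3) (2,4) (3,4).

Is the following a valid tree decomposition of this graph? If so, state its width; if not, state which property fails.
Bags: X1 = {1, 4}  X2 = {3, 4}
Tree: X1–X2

No — vertex 2 appears in no bag.

A tree decomposition must satisfy three properties: every vertex lies in some bag; for every edge, both endpoints lie together in some bag; and for every vertex, the bags containing it form a connected subtree. Here vertex 2 appears in no bag, so the decomposition is invalid.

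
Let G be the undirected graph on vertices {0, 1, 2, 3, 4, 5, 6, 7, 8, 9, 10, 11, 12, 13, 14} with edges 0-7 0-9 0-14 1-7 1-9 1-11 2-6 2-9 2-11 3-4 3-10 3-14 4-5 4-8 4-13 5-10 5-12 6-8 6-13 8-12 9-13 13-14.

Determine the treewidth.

A width-3 tree decomposition is:
Bags: B1 = {3, 5, 10, 12}  B2 = {3, 4, 5, 12}  B3 = {3, 4, 8, 12}  B4 = {3, 4, 8, 14}  B5 = {4, 8, 13, 14}  B6 = {6, 8, 13, 14}  B7 = {0, 6, 13, 14}  B8 = {0, 6, 9, 13}  B9 = {0, 2, 6, 9}  B10 = {0, 2, 7, 9}  B11 = {1, 2, 7, 9}  B12 = {1, 2, 7, 11}
Tree: B1–B2, B2–B3, B3–B4, B4–B5, B5–B6, B6–B7, B7–B8, B8–B9, B9–B10, B10–B11, B11–B12
Each bag holds 4 vertices, so the decomposition has width 3, which upper-bounds the treewidth. For the lower bound: the 4 vertex sets {5,10,12}, {3}, {4}, {6,8,13,14} are disjoint, each induces a connected subgraph, and every pair is joined by at least one edge of G. Contracting each set to a single vertex therefore yields K_{4} as a minor, and since treewidth is minor-monotone, tw(G) ≥ tw(K_{4}) = 3. Hence tw(G) = 3 exactly.

3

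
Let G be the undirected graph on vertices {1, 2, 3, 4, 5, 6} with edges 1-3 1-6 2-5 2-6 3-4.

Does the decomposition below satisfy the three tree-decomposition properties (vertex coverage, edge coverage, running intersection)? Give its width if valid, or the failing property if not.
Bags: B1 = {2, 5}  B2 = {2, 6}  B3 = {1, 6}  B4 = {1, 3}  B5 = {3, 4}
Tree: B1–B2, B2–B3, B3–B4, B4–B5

Vertex coverage: the bags together contain {1, 2, 3, 4, 5, 6}, the full vertex set. Edge coverage: each edge of G has both endpoints in at least one bag. Running intersection: for every vertex, the bags containing it form a connected subtree. All three properties hold, so this is a valid tree decomposition of width max|bag| − 1 = 1, and hence tw(G) ≤ 1.

Yes; width 1.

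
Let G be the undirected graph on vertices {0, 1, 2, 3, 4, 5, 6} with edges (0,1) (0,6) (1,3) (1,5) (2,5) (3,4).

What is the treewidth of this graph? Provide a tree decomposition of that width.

Treewidth 1.
One optimal decomposition is:
Bags: B1 = {3, 4}  B2 = {1, 3}  B3 = {1, 5}  B4 = {0, 1}  B5 = {0, 6}  B6 = {2, 5}
Tree: B1–B2, B2–B3, B3–B4, B4–B5, B3–B6

Each bag holds 2 vertices, so the decomposition has width 1, which upper-bounds the treewidth. Any graph with an edge has treewidth ≥ 1, and G has the edge 4–3. Combining the bounds, tw(G) = 1.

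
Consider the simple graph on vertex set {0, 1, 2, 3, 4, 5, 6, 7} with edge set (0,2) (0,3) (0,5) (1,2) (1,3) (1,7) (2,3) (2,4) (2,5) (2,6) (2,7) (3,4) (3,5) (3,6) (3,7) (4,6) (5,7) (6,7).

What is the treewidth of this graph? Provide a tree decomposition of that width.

Treewidth 3.
One optimal decomposition is:
Bags: B1 = {2, 3, 6, 7}  B2 = {2, 3, 5, 7}  B3 = {1, 2, 3, 7}  B4 = {2, 3, 4, 6}  B5 = {0, 2, 3, 5}
Tree: B1–B2, B2–B3, B1–B4, B2–B5

Every bag has size at most 4, so the width is 4 − 1 = 3 and tw(G) ≤ 3. For the lower bound, the 4 vertices {0, 2, 3, 5} are pairwise adjacent, and any tree decomposition puts a clique entirely inside one bag — forcing width ≥ 3. Combining the bounds, tw(G) = 3.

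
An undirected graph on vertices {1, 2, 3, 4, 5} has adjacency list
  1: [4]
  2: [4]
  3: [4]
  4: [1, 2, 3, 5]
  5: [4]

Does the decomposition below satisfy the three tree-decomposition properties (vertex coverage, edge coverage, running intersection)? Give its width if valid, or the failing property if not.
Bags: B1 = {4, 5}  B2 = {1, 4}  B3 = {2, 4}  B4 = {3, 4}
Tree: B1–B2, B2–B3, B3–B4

Checking the three conditions: (i) the bags cover all of {1, 2, 3, 4, 5}; (ii) for each edge, some bag contains both endpoints; (iii) the bags containing any fixed vertex form a subtree. All hold, so the decomposition is valid with width 2 − 1 = 1.

Yes; width 1.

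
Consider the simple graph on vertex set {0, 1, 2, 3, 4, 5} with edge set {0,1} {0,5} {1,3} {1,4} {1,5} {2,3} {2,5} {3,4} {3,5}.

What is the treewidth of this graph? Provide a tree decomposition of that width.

Treewidth 2.
One such decomposition:
Bags: B1 = {2, 3, 5}  B2 = {1, 3, 5}  B3 = {0, 1, 5}  B4 = {1, 3, 4}
Tree: B1–B2, B2–B3, B2–B4

Every bag has size at most 3, so the width is 3 − 1 = 2 and tw(G) ≤ 2. On the other hand G contains the 3-clique {0, 1, 5}. A clique must lie in a single bag of any decomposition, so no decomposition can have width below 2. The upper and lower bounds meet at 2, so that is the treewidth.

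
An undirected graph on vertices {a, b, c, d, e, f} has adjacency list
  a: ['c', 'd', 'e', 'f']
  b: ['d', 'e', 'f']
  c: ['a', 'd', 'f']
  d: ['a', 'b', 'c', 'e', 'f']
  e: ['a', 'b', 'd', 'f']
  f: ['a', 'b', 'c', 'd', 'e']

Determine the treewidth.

A width-3 tree decomposition is:
Bags: B1 = {a, c, d, f}  B2 = {a, d, e, f}  B3 = {b, d, e, f}
Tree: B1–B2, B2–B3
Every bag has size at most 4, so the width is 4 − 1 = 3 and tw(G) ≤ 3. On the other hand G contains the 4-clique {a, d, e, f}. A clique must lie in a single bag of any decomposition, so no decomposition can have width below 3. Hence tw(G) = 3 exactly.

3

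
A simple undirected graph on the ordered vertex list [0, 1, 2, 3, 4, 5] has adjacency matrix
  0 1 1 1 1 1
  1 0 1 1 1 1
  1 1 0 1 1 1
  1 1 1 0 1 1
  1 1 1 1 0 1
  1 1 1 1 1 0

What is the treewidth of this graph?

A width-5 tree decomposition is:
Bags: B1 = {0, 1, 2, 3, 4, 5}
Tree: (single bag)
A single bag containing all 6 vertices is trivially a valid decomposition of width 5. Conversely, {0, 1, 2, 3, 4, 5} is a clique of size 6, and the vertices of any clique must share a bag in every tree decomposition; so some bag has ≥ 6 vertices and tw(G) ≥ 5. The upper and lower bounds meet at 5, so that is the treewidth.

5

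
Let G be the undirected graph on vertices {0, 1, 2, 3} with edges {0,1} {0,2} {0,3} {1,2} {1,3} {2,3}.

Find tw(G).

A width-3 tree decomposition is:
Bags: B1 = {0, 1, 2, 3}
Tree: (single bag)
With just one bag of size 4, the width is 4 − 1 = 3, so tw(G) ≤ 3. On the other hand G contains the 4-clique {0, 1, 2, 3}. A clique must lie in a single bag of any decomposition, so no decomposition can have width below 3. Therefore the treewidth is 3.

3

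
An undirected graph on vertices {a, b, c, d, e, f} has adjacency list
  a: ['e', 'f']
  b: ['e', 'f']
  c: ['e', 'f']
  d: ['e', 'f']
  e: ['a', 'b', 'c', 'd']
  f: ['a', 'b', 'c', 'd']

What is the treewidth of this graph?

A width-2 tree decomposition is:
Bags: B1 = {d, e, f}  B2 = {a, e, f}  B3 = {b, e, f}  B4 = {c, e, f}
Tree: B1–B2, B2–B3, B3–B4
The largest bag has 3 vertices, giving width 2; this decomposition certifies tw(G) ≤ 2. Since d–f–a–e–d is a cycle in G, G is not acyclic. Forests are exactly the graphs of treewidth ≤ 1, so tw(G) ≥ 2. Therefore the treewidth is 2.

2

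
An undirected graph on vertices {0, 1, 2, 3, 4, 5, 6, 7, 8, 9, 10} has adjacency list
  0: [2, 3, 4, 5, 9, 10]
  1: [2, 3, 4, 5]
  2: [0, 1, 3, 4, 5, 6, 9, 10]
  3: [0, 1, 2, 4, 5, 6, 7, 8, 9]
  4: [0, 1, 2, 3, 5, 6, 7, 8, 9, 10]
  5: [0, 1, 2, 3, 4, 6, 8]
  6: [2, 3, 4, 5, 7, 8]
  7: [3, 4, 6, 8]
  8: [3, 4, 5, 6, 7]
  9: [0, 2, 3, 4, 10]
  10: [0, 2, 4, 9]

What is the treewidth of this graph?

A width-4 tree decomposition is:
Bags: B1 = {2, 3, 4, 5, 6}  B2 = {0, 2, 3, 4, 5}  B3 = {3, 4, 5, 6, 8}  B4 = {0, 2, 3, 4, 9}  B5 = {3, 4, 6, 7, 8}  B6 = {0, 2, 4, 9, 10}  B7 = {1, 2, 3, 4, 5}
Tree: B1–B2, B1–B3, B2–B4, B3–B5, B4–B6, B1–B7
Every bag has size at most 5, so the width is 5 − 1 = 4 and tw(G) ≤ 4. On the other hand G contains the 5-clique {0, 2, 4, 9, 10}. A clique must lie in a single bag of any decomposition, so no decomposition can have width below 4. Therefore the treewidth is 4.

4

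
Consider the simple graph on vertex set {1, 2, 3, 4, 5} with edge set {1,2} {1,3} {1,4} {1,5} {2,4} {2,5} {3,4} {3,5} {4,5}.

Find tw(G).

A width-3 tree decomposition is:
Bags: B1 = {1, 2, 4, 5}  B2 = {1, 3, 4, 5}
Tree: B1–B2
The largest bag has 4 vertices, giving width 3; this decomposition certifies tw(G) ≤ 3. Conversely, {1, 2, 4, 5} is a clique of size 4, and the vertices of any clique must share a bag in every tree decomposition; so some bag has ≥ 4 vertices and tw(G) ≥ 3. The upper and lower bounds meet at 3, so that is the treewidth.

3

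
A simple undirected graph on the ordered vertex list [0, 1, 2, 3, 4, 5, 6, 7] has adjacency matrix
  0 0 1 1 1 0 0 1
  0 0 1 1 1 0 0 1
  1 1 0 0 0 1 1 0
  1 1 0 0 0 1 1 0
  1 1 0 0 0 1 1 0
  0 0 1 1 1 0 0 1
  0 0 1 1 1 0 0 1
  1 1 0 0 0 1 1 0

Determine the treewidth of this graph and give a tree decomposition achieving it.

The largest bag has 5 vertices, giving width 4; this decomposition certifies tw(G) ≤ 4. For the lower bound: the 5 vertex sets {4,6}, {1,2}, {0,3}, {7}, {5} are disjoint, each induces a connected subgraph, and every pair is joined by at least one edge of G. Contracting each set to a single vertex therefore yields K_{5} as a minor, and since treewidth is minor-monotone, tw(G) ≥ tw(K_{5}) = 4. Therefore the treewidth is 4.

Treewidth 4.
Bags: B1 = {2, 3, 4, 6, 7}  B2 = {1, 2, 3, 4, 7}  B3 = {0, 2, 3, 4, 7}  B4 = {2, 3, 4, 5, 7}
Tree: B1–B2, B2–B3, B3–B4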